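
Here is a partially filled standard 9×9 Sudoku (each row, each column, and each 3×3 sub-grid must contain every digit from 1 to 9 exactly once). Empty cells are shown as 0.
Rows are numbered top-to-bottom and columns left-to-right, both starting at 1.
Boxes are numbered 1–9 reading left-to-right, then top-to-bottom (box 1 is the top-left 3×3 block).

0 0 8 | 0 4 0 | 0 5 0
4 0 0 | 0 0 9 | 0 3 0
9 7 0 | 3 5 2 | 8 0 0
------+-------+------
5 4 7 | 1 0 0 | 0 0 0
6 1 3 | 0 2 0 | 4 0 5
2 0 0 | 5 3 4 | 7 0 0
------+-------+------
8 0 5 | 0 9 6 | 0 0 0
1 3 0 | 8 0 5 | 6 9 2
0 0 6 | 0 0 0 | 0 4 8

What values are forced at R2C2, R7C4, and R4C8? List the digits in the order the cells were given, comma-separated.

5,4,2

For R2C2:
  Consider where 5 can go in row 2.
  R2C3 is out (column 3 already has a 5).
  R2C4 is out (column 4 already has a 5).
  R2C5 is out (column 5 already has a 5).
  R2C7 is out (box 3 already has a 5).
  R2C9 is out (column 9 already has a 5).
  So the only cell in row 2 that can hold 5 is R2C2.
  So R2C2 = 5.
For R7C4:
  Consider where 4 can go in column 4.
  R1C4 is out (row 1 already has a 4).
  R2C4 is out (row 2 already has a 4).
  R5C4 is out (row 5 already has a 4).
  R9C4 is out (row 9 already has a 4).
  So the only cell in column 4 that can hold 4 is R7C4.
  So R7C4 = 4.
For R4C8:
  Consider where 2 can go in column 8.
  R3C8 is out (row 3 already has a 2).
  R5C8 is out (row 5 already has a 2).
  R6C8 is out (row 6 already has a 2).
  R7C8 is out (box 9 already has a 2).
  So the only cell in column 8 that can hold 2 is R4C8.
  So R4C8 = 2.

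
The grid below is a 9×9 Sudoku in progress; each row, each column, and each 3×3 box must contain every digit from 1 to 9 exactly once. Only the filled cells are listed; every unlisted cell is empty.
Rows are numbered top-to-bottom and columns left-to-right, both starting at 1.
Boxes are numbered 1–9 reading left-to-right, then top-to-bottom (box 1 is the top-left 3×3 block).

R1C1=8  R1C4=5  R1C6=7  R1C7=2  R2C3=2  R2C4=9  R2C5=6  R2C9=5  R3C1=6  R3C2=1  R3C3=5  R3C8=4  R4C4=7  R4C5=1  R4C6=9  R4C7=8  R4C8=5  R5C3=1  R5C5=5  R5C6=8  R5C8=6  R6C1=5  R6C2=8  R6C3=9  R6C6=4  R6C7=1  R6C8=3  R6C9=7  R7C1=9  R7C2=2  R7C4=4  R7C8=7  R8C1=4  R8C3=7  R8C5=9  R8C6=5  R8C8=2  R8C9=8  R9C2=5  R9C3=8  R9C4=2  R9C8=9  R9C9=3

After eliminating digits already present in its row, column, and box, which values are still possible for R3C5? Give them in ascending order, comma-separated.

Row 3 already contains {1, 4, 5, 6}.
Column 5 already contains {1, 5, 6, 9}.
Its 3×3 block (box 2) already contains {5, 6, 7, 9}.
Removing those from 1–9 leaves {2, 3, 8} as the candidates for R3C5.

2,3,8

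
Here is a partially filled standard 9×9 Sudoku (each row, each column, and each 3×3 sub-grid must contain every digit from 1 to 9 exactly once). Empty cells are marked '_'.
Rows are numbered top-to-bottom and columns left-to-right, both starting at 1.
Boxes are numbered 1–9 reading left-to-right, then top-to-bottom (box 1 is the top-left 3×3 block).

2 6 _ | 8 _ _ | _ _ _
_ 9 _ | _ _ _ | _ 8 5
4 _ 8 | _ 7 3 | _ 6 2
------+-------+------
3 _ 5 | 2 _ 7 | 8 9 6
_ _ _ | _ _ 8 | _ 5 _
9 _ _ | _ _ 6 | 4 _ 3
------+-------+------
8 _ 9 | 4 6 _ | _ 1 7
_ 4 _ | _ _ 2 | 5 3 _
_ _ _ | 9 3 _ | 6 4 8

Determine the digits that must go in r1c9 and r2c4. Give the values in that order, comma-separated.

4,6

For r1c9:
  Consider where 4 can go in box 3.
  r1c7 is out (column 7 already has a 4).
  r1c8 is out (column 8 already has a 4).
  r2c7 is out (column 7 already has a 4).
  r3c7 is out (row 3 already has a 4).
  So the only cell in box 3 that can hold 4 is r1c9.
  So r1c9 = 4.
For r2c4:
  Consider where 6 can go in row 2.
  r2c1 is out (box 1 already has a 6).
  r2c3 is out (box 1 already has a 6).
  r2c5 is out (column 5 already has a 6).
  r2c6 is out (column 6 already has a 6).
  r2c7 is out (column 7 already has a 6).
  So the only cell in row 2 that can hold 6 is r2c4.
  So r2c4 = 6.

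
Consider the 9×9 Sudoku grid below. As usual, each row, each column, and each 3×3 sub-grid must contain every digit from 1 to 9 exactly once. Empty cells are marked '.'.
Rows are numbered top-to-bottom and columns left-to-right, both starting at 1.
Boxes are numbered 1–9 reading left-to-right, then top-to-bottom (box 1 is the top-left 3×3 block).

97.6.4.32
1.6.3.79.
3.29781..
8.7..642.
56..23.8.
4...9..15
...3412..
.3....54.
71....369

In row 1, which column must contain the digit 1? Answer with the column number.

5

Consider where 1 can go in row 1.
R1C3 is out (box 1 already has a 1).
R1C7 is out (column 7 already has a 1).
So the only cell in row 1 that can hold 1 is R1C5.
That is column 5.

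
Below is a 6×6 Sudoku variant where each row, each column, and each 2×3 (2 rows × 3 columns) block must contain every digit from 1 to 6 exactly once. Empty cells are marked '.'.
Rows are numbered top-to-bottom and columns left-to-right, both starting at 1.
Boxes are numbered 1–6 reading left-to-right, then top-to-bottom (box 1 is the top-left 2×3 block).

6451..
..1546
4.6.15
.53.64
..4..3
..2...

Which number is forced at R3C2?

2

Row 3 already contains {1, 4, 5, 6}.
Column 2 already contains {4, 5}.
Its 2×3 block (box 3) already contains {3, 4, 5, 6}.
The only value from 1–6 not eliminated is 2, so R3C2 = 2.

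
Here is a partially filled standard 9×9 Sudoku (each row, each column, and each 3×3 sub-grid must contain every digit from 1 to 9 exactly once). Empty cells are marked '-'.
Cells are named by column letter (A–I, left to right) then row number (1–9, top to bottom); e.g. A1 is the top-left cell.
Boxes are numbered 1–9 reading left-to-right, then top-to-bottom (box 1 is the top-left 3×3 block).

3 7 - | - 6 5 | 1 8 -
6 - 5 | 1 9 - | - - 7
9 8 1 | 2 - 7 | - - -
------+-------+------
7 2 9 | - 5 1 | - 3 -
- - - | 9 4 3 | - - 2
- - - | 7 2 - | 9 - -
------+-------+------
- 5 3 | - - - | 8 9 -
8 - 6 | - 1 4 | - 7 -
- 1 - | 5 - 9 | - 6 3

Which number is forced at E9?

Cell E9 itself could take any of {7, 8} by direct elimination.
Consider where 8 can go in box 8.
D7 is out (row 7 already has a 8).
E7 is out (row 7 already has a 8).
F7 is out (row 7 already has a 8).
D8 is out (row 8 already has a 8).
So the only cell in box 8 that can hold 8 is E9.
Therefore E9 = 8.

8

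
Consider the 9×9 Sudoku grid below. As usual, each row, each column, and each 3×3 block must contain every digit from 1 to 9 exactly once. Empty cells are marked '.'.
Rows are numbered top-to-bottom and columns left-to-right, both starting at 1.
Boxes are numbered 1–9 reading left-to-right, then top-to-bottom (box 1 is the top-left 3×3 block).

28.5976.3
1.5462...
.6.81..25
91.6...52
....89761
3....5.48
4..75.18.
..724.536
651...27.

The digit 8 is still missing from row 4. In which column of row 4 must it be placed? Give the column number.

Consider where 8 can go in row 4.
R4C5 is out (column 5 already has a 8).
R4C6 is out (box 5 already has a 8).
R4C7 is out (box 6 already has a 8).
So the only cell in row 4 that can hold 8 is R4C3.
That is column 3.

3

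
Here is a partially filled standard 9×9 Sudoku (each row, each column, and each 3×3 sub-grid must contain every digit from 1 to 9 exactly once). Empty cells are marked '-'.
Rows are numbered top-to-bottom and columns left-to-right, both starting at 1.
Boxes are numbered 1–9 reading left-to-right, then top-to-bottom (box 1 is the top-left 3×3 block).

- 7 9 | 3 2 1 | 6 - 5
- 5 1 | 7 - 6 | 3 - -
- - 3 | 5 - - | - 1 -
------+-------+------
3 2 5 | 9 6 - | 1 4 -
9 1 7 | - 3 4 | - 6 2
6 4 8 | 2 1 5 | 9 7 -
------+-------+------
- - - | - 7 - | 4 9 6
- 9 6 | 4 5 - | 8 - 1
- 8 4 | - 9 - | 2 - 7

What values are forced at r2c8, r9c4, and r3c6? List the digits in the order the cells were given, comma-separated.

For r2c8:
  Consider where 2 can go in box 3.
  r1c8 is out (row 1 already has a 2).
  r2c9 is out (column 9 already has a 2).
  r3c7 is out (column 7 already has a 2).
  r3c9 is out (column 9 already has a 2).
  So the only cell in box 3 that can hold 2 is r2c8.
  So r2c8 = 2.
For r9c4:
  Consider where 6 can go in row 9.
  r9c1 is out (column 1 already has a 6).
  r9c6 is out (column 6 already has a 6).
  r9c8 is out (column 8 already has a 6).
  So the only cell in row 9 that can hold 6 is r9c4.
  So r9c4 = 6.
For r3c6:
  Consider where 9 can go in box 2.
  r2c5 is out (column 5 already has a 9).
  r3c5 is out (column 5 already has a 9).
  So the only cell in box 2 that can hold 9 is r3c6.
  So r3c6 = 9.

2,6,9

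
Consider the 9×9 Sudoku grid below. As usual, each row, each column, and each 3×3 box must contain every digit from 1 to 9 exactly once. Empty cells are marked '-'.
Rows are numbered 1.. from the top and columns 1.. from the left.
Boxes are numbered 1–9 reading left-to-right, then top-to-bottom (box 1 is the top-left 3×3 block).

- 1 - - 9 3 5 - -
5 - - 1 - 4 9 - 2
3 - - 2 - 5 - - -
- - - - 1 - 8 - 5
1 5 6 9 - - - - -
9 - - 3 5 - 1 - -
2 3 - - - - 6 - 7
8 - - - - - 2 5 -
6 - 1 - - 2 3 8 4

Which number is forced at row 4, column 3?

Cell row 4, column 3 itself could take any of {2, 3, 4, 7} by direct elimination.
Consider where 3 can go in box 4.
row 4, column 1 is out (column 1 already has a 3).
row 4, column 2 is out (column 2 already has a 3).
row 6, column 2 is out (row 6 already has a 3).
row 6, column 3 is out (row 6 already has a 3).
So the only cell in box 4 that can hold 3 is row 4, column 3.
Therefore row 4, column 3 = 3.

3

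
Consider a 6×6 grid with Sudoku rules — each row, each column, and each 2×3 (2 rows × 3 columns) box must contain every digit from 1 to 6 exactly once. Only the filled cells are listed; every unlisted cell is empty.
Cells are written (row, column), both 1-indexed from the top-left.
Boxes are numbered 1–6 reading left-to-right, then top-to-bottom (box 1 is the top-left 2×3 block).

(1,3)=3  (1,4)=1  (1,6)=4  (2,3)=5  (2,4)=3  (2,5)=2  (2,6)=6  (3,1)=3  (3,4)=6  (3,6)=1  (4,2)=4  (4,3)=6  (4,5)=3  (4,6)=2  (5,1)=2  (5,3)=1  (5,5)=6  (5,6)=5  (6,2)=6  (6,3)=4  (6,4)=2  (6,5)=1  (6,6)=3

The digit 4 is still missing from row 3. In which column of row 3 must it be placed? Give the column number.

5

Consider where 4 can go in row 3.
(3,2) is out (column 2 already has a 4).
(3,3) is out (column 3 already has a 4).
So the only cell in row 3 that can hold 4 is (3,5).
That is column 5.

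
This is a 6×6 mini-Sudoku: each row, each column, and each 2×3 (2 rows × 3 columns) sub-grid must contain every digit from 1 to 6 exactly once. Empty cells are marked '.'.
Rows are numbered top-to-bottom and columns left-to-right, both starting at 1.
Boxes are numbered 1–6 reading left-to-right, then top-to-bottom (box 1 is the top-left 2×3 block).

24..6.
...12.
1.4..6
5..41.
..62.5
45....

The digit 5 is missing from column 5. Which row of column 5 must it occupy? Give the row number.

3

Consider where 5 can go in column 5.
r5c5 is out (row 5 already has a 5).
r6c5 is out (row 6 already has a 5).
So the only cell in column 5 that can hold 5 is r3c5.
That is row 3.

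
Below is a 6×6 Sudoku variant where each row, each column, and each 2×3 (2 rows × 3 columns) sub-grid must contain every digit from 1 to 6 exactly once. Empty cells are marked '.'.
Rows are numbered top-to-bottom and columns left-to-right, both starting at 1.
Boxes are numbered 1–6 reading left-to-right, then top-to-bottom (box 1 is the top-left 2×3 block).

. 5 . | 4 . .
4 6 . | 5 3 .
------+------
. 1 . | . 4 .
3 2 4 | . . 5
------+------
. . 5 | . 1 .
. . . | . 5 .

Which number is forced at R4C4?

Cell R4C4 itself could take any of {1, 6} by direct elimination.
Consider where 1 can go in box 4.
R3C4 is out (row 3 already has a 1).
R3C6 is out (row 3 already has a 1).
R4C5 is out (column 5 already has a 1).
So the only cell in box 4 that can hold 1 is R4C4.
Therefore R4C4 = 1.

1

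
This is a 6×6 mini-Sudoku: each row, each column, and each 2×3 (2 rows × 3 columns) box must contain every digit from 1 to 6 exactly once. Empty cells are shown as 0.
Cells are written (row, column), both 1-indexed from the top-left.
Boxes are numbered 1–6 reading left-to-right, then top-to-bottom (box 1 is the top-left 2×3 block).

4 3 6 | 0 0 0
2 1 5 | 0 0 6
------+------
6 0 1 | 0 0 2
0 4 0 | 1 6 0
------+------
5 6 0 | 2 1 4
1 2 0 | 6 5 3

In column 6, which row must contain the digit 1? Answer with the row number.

1

Consider where 1 can go in column 6.
(4,6) is out (row 4 already has a 1).
So the only cell in column 6 that can hold 1 is (1,6).
That is row 1.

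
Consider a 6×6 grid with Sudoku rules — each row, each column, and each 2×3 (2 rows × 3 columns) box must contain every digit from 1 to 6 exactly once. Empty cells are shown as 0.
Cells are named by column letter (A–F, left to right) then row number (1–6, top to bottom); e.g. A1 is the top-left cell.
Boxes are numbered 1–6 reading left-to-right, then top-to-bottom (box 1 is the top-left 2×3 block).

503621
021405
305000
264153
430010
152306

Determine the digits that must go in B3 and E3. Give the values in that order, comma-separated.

1,6

For B3:
  Row 3 already contains {3, 5}.
  Column B already contains {2, 3, 5, 6}.
  Its 2×3 block (box 3) already contains {2, 3, 4, 5, 6}.
  The only value from 1–6 not eliminated is 1, so B3 = 1.
For E3:
  Consider where 6 can go in column E.
  E2 is out (box 2 already has a 6).
  E6 is out (row 6 already has a 6).
  So the only cell in column E that can hold 6 is E3.
  So E3 = 6.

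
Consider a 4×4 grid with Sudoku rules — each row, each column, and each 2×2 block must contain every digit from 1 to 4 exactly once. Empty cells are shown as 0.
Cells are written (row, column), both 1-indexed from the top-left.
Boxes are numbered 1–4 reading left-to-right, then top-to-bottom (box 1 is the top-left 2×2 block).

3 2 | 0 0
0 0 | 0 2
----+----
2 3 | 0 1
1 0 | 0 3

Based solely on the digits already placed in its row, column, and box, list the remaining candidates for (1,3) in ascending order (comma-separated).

Row 1 already contains {2, 3}.
Column 3 already contains {}.
Its 2×2 block (box 2) already contains {2}.
Removing those from 1–4 leaves {1, 4} as the candidates for (1,3).

1,4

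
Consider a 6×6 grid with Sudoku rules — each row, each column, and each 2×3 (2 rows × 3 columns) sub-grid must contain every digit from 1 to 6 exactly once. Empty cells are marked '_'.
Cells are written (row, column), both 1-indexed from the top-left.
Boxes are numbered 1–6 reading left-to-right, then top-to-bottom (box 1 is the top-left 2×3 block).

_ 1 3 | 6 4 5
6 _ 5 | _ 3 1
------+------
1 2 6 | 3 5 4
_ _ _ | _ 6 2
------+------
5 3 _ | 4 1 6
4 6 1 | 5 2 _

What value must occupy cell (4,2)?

5

Cell (4,2) itself could take any of {4, 5} by direct elimination.
Consider where 5 can go in row 4.
(4,1) is out (column 1 already has a 5).
(4,3) is out (column 3 already has a 5).
(4,4) is out (column 4 already has a 5).
So the only cell in row 4 that can hold 5 is (4,2).
Therefore (4,2) = 5.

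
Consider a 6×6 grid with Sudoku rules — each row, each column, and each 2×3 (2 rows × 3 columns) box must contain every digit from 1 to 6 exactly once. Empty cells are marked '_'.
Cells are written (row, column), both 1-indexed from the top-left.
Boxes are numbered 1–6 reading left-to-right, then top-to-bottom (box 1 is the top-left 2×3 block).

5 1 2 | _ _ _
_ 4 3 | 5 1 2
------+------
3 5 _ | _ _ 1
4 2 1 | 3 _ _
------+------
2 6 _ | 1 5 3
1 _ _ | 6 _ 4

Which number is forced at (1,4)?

4

Row 1 already contains {1, 2, 5}.
Column 4 already contains {1, 3, 5, 6}.
Its 2×3 block (box 2) already contains {1, 2, 5}.
The only value from 1–6 not eliminated is 4, so (1,4) = 4.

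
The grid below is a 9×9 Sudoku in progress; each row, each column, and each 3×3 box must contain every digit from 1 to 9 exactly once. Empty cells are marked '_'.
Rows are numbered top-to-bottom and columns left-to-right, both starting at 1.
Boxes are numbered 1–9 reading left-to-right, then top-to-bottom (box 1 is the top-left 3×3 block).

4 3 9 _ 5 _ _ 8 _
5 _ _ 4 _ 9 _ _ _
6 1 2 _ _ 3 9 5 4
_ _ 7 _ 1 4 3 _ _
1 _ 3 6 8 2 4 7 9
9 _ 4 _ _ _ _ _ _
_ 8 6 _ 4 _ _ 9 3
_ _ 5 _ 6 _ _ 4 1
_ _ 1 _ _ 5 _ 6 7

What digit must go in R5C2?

Row 5 already contains {1, 2, 3, 4, 6, 7, 8, 9}.
Column 2 already contains {1, 3, 8}.
Its 3×3 block (box 4) already contains {1, 3, 4, 7, 9}.
The only value from 1–9 not eliminated is 5, so R5C2 = 5.

5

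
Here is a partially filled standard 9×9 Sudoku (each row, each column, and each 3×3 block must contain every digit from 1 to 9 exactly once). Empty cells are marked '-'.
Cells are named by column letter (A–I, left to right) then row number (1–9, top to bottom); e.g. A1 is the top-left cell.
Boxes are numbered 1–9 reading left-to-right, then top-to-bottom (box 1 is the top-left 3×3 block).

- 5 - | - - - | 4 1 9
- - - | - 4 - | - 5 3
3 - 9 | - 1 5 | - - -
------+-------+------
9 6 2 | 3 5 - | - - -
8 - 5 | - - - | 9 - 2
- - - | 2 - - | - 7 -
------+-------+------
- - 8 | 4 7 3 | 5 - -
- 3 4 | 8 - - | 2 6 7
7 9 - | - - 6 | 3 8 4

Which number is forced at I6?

Cell I6 itself could take any of {1, 5, 6, 8} by direct elimination.
Consider where 5 can go in box 6.
G4 is out (row 4 already has a 5).
H4 is out (row 4 already has a 5).
I4 is out (row 4 already has a 5).
H5 is out (row 5 already has a 5).
G6 is out (column G already has a 5).
So the only cell in box 6 that can hold 5 is I6.
Therefore I6 = 5.

5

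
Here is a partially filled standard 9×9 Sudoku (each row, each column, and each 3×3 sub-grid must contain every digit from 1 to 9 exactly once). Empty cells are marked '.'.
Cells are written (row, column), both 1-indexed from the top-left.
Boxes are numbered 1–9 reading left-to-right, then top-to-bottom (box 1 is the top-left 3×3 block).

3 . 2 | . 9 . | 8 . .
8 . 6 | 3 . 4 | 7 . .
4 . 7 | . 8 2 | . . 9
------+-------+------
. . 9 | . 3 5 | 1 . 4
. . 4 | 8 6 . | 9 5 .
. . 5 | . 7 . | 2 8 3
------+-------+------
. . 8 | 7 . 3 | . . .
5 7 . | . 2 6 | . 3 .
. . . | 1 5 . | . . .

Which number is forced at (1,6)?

Cell (1,6) itself could take any of {1, 7} by direct elimination.
Consider where 7 can go in column 6.
(5,6) is out (box 5 already has a 7).
(6,6) is out (row 6 already has a 7).
(9,6) is out (box 8 already has a 7).
So the only cell in column 6 that can hold 7 is (1,6).
Therefore (1,6) = 7.

7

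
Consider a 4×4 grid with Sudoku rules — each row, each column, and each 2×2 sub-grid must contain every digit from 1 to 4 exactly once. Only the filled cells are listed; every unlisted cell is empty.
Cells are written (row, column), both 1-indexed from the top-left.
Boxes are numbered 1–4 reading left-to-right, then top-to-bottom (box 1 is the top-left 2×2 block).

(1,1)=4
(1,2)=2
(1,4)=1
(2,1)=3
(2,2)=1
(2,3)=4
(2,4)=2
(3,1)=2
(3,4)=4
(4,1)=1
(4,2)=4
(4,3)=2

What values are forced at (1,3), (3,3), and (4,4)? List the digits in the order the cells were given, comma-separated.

3,1,3

For (1,3):
  Row 1 already contains {1, 2, 4}.
  Column 3 already contains {2, 4}.
  Its 2×2 block (box 2) already contains {1, 2, 4}.
  The only value from 1–4 not eliminated is 3, so (1,3) = 3.
For (3,3):
  Consider where 1 can go in column 3.
  (1,3) is out (row 1 already has a 1).
  So the only cell in column 3 that can hold 1 is (3,3).
  So (3,3) = 1.
For (4,4):
  Row 4 already contains {1, 2, 4}.
  Column 4 already contains {1, 2, 4}.
  Its 2×2 block (box 4) already contains {2, 4}.
  The only value from 1–4 not eliminated is 3, so (4,4) = 3.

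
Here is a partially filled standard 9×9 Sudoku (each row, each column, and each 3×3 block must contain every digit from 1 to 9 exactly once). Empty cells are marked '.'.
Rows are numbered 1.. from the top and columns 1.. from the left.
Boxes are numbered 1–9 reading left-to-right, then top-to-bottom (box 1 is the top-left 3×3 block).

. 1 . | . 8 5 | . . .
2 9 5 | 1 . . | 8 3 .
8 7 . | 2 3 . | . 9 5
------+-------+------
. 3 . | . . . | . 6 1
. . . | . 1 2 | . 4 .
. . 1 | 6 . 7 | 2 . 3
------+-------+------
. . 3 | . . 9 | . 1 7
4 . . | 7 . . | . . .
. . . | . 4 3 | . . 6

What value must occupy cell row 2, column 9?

Row 2 already contains {1, 2, 3, 5, 8, 9}.
Column 9 already contains {1, 3, 5, 6, 7}.
Its 3×3 block (box 3) already contains {3, 5, 8, 9}.
The only value from 1–9 not eliminated is 4, so row 2, column 9 = 4.

4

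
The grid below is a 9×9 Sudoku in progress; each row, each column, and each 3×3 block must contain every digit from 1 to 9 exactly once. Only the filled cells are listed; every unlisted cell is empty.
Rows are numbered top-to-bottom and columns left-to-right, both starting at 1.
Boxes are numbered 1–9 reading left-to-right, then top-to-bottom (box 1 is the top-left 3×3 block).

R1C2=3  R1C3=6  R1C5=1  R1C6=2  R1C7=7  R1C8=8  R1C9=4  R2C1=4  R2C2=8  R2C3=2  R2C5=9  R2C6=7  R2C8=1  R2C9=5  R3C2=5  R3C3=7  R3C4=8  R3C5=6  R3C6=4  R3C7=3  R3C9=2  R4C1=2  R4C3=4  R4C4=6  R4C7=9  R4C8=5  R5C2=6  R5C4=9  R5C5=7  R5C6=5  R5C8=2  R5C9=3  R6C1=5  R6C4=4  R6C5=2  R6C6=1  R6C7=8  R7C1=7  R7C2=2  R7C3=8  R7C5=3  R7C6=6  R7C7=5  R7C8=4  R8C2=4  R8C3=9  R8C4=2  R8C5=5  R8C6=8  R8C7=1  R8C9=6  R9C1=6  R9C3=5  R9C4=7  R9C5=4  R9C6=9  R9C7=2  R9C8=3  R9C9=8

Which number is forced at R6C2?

Cell R6C2 itself could take any of {7, 9} by direct elimination.
Consider where 9 can go in column 2.
R4C2 is out (row 4 already has a 9).
R9C2 is out (row 9 already has a 9).
So the only cell in column 2 that can hold 9 is R6C2.
Therefore R6C2 = 9.

9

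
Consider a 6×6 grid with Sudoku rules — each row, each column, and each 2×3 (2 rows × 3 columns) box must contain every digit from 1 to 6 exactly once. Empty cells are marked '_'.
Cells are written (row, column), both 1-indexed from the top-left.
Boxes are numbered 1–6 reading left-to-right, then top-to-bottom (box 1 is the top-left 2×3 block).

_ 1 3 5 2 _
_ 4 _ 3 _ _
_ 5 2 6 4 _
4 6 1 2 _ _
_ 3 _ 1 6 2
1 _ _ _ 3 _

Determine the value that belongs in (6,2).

2

Row 6 already contains {1, 3}.
Column 2 already contains {1, 3, 4, 5, 6}.
Its 2×3 block (box 5) already contains {1, 3}.
The only value from 1–6 not eliminated is 2, so (6,2) = 2.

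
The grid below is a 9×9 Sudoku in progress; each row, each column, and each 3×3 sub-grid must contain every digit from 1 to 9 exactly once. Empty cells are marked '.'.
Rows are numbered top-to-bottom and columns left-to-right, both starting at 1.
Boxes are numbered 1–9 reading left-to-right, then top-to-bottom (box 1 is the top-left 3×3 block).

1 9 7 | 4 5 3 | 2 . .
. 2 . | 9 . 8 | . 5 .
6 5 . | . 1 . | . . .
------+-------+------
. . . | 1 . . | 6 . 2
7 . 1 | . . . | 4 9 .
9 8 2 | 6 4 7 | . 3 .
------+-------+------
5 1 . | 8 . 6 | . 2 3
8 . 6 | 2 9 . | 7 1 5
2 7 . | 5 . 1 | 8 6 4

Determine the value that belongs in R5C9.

Row 5 already contains {1, 4, 7, 9}.
Column 9 already contains {2, 3, 4, 5}.
Its 3×3 block (box 6) already contains {2, 3, 4, 6, 9}.
The only value from 1–9 not eliminated is 8, so R5C9 = 8.

8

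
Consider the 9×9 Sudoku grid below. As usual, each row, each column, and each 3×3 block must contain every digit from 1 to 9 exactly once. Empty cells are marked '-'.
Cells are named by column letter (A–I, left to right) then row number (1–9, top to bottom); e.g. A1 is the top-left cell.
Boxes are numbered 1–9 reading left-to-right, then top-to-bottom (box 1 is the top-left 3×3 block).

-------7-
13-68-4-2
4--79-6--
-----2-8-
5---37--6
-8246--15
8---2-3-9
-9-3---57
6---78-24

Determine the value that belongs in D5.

8

Cell D5 itself could take any of {1, 8, 9} by direct elimination.
Consider where 8 can go in box 5.
D4 is out (row 4 already has a 8).
E4 is out (row 4 already has a 8).
F6 is out (row 6 already has a 8).
So the only cell in box 5 that can hold 8 is D5.
Therefore D5 = 8.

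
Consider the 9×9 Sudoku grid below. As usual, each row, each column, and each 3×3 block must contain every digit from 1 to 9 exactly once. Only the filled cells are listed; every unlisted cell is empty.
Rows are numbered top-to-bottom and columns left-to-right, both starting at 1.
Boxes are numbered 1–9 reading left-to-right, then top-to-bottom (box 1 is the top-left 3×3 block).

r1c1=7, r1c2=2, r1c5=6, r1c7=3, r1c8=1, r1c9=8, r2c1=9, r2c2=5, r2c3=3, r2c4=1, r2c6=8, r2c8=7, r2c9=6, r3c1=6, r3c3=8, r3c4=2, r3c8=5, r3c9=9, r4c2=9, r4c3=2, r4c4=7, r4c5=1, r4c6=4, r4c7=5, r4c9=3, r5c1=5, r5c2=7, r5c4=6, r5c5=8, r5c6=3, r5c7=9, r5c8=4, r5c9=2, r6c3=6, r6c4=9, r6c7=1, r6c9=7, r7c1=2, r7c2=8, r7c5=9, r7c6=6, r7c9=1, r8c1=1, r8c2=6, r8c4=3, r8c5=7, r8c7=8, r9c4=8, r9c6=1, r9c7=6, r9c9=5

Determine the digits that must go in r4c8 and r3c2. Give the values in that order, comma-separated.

6,1

For r4c8:
  Consider where 6 can go in column 8.
  r6c8 is out (row 6 already has a 6).
  r7c8 is out (row 7 already has a 6).
  r8c8 is out (row 8 already has a 6).
  r9c8 is out (row 9 already has a 6).
  So the only cell in column 8 that can hold 6 is r4c8.
  So r4c8 = 6.
For r3c2:
  Consider where 1 can go in row 3.
  r3c5 is out (column 5 already has a 1).
  r3c6 is out (column 6 already has a 1).
  r3c7 is out (column 7 already has a 1).
  So the only cell in row 3 that can hold 1 is r3c2.
  So r3c2 = 1.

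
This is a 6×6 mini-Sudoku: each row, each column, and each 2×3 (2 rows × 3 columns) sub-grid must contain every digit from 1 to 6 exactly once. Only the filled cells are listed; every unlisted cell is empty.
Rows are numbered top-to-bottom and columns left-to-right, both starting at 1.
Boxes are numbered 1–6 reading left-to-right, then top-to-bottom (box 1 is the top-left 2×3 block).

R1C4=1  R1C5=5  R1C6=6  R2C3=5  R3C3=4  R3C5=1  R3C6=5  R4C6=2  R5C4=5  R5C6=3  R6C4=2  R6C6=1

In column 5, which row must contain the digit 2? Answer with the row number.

Consider where 2 can go in column 5.
R4C5 is out (row 4 already has a 2).
R5C5 is out (box 6 already has a 2).
R6C5 is out (row 6 already has a 2).
So the only cell in column 5 that can hold 2 is R2C5.
That is row 2.

2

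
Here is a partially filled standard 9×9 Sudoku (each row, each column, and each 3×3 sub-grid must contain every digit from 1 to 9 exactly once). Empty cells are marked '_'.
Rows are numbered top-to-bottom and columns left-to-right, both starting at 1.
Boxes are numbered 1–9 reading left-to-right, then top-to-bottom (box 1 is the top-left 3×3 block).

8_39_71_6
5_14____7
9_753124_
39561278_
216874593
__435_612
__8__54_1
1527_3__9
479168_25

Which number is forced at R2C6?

6

Row 2 already contains {1, 4, 5, 7}.
Column 6 already contains {1, 2, 3, 4, 5, 7, 8}.
Its 3×3 block (box 2) already contains {1, 3, 4, 5, 7, 9}.
The only value from 1–9 not eliminated is 6, so R2C6 = 6.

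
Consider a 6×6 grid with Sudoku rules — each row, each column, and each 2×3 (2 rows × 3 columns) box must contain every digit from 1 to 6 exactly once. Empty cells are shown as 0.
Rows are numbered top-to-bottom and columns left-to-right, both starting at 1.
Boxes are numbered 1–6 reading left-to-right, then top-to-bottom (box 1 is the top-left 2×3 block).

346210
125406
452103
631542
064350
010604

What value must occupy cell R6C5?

Row 6 already contains {1, 4, 6}.
Column 5 already contains {1, 4, 5}.
Its 2×3 block (box 6) already contains {3, 4, 5, 6}.
The only value from 1–6 not eliminated is 2, so R6C5 = 2.

2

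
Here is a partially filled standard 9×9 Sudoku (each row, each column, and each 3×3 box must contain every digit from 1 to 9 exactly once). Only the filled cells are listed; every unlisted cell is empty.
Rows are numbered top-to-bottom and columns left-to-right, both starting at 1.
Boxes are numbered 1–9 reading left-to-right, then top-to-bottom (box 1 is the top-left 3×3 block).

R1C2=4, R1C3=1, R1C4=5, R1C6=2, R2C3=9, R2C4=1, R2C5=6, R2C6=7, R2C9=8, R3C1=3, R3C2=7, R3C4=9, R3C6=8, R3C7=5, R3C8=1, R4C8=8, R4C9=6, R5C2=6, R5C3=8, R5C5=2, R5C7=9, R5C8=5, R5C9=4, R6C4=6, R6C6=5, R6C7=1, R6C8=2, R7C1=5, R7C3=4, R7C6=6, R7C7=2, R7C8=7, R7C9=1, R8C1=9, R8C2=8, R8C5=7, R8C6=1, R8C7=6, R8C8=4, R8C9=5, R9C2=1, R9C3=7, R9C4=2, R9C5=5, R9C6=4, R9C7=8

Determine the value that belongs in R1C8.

6

Cell R1C8 itself could take any of {3, 6, 9} by direct elimination.
Consider where 6 can go in box 3.
R1C7 is out (column 7 already has a 6).
R1C9 is out (column 9 already has a 6).
R2C7 is out (row 2 already has a 6).
R2C8 is out (row 2 already has a 6).
R3C9 is out (column 9 already has a 6).
So the only cell in box 3 that can hold 6 is R1C8.
Therefore R1C8 = 6.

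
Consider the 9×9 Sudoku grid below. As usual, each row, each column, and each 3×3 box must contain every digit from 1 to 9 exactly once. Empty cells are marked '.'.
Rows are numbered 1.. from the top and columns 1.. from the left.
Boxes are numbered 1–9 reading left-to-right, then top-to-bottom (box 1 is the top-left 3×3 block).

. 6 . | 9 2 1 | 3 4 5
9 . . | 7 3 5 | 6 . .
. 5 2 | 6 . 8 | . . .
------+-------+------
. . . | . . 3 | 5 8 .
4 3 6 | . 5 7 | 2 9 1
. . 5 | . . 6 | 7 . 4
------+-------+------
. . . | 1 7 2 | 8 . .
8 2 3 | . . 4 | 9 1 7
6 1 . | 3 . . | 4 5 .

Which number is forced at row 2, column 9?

8

Cell row 2, column 9 itself could take any of {2, 8} by direct elimination.
Consider where 8 can go in box 3.
row 2, column 8 is out (column 8 already has a 8).
row 3, column 7 is out (row 3 already has a 8).
row 3, column 8 is out (row 3 already has a 8).
row 3, column 9 is out (row 3 already has a 8).
So the only cell in box 3 that can hold 8 is row 2, column 9.
Therefore row 2, column 9 = 8.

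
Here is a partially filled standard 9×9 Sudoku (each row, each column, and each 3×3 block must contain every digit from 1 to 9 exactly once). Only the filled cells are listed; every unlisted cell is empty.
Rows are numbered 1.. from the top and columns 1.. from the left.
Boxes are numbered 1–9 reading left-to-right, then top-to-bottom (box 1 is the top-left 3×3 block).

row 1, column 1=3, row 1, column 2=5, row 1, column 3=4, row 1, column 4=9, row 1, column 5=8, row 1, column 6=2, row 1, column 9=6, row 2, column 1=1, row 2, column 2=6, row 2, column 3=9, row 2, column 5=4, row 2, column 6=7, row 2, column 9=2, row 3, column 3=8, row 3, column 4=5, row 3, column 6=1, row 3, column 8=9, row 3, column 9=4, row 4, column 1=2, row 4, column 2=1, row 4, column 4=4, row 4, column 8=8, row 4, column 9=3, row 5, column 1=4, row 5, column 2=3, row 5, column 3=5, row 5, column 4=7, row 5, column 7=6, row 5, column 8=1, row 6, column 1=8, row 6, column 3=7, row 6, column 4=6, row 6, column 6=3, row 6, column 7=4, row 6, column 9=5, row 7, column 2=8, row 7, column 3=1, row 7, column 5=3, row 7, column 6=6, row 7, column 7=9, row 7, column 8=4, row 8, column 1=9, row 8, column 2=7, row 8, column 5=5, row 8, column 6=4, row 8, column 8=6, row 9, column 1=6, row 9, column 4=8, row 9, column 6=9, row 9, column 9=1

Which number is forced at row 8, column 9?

8

Row 8 already contains {4, 5, 6, 7, 9}.
Column 9 already contains {1, 2, 3, 4, 5, 6}.
Its 3×3 block (box 9) already contains {1, 4, 6, 9}.
The only value from 1–9 not eliminated is 8, so row 8, column 9 = 8.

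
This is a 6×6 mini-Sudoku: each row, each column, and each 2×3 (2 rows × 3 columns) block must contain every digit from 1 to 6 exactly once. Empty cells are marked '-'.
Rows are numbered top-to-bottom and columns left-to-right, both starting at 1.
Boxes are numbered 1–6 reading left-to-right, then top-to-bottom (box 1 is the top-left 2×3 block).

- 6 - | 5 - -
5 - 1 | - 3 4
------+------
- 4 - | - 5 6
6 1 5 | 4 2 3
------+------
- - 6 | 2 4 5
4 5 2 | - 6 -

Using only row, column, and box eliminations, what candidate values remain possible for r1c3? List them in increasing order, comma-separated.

Row 1 already contains {5, 6}.
Column 3 already contains {1, 2, 5, 6}.
Its 2×3 block (box 1) already contains {1, 5, 6}.
Removing those from 1–6 leaves {3, 4} as the candidates for r1c3.

3,4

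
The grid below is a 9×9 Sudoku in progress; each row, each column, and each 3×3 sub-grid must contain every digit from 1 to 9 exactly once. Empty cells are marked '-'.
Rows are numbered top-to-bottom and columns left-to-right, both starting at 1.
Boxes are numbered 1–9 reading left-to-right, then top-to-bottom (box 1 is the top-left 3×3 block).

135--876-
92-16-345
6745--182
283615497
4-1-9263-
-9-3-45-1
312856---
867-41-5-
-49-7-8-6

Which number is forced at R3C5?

3

Row 3 already contains {1, 2, 4, 5, 6, 7, 8}.
Column 5 already contains {1, 4, 5, 6, 7, 9}.
Its 3×3 block (box 2) already contains {1, 5, 6, 8}.
The only value from 1–9 not eliminated is 3, so R3C5 = 3.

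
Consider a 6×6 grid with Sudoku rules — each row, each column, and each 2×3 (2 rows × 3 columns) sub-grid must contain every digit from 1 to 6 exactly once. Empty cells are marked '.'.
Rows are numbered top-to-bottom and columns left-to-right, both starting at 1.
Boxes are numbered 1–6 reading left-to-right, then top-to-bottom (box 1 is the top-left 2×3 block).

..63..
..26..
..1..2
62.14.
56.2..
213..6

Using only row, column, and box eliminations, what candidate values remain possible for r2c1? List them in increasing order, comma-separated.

1,3,4

Row 2 already contains {2, 6}.
Column 1 already contains {2, 5, 6}.
Its 2×3 block (box 1) already contains {2, 6}.
Removing those from 1–6 leaves {1, 3, 4} as the candidates for r2c1.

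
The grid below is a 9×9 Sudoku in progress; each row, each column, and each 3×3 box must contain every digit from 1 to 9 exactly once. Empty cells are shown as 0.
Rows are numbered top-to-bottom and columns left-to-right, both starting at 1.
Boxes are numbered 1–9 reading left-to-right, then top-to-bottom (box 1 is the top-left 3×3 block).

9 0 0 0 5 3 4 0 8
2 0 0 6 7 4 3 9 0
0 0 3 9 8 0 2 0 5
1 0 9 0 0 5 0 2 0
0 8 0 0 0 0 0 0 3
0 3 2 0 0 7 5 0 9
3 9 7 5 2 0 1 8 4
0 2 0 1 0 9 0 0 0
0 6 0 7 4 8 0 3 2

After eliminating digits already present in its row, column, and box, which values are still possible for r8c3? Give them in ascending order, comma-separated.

Row 8 already contains {1, 2, 9}.
Column 3 already contains {2, 3, 7, 9}.
Its 3×3 block (box 7) already contains {2, 3, 6, 7, 9}.
Removing those from 1–9 leaves {4, 5, 8} as the candidates for r8c3.

4,5,8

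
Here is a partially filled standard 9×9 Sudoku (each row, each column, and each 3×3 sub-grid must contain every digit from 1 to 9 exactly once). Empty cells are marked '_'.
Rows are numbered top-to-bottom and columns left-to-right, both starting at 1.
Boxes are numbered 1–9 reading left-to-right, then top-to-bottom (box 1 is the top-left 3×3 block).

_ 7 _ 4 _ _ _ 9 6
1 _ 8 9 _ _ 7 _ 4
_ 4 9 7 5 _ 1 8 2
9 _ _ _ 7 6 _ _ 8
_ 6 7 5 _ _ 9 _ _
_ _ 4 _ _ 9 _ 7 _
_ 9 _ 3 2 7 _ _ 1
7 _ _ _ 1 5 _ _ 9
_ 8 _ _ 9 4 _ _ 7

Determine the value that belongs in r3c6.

Row 3 already contains {1, 2, 4, 5, 7, 8, 9}.
Column 6 already contains {4, 5, 6, 7, 9}.
Its 3×3 block (box 2) already contains {4, 5, 7, 9}.
The only value from 1–9 not eliminated is 3, so r3c6 = 3.

3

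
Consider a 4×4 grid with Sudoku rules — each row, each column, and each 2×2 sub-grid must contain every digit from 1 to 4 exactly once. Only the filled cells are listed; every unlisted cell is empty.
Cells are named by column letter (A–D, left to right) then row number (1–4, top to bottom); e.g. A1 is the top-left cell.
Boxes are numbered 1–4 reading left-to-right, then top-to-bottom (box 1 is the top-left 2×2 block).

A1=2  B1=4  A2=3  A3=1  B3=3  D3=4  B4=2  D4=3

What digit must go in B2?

1

Row 2 already contains {3}.
Column B already contains {2, 3, 4}.
Its 2×2 block (box 1) already contains {2, 3, 4}.
The only value from 1–4 not eliminated is 1, so B2 = 1.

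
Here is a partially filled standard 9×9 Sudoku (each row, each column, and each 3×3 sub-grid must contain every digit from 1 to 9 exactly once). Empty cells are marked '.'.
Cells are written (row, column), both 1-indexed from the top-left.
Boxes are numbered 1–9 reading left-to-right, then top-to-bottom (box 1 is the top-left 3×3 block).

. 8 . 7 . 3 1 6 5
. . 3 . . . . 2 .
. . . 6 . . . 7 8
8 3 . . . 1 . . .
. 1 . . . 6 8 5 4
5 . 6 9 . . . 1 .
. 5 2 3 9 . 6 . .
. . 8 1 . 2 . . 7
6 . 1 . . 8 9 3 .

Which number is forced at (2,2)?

Cell (2,2) itself could take any of {4, 6, 7, 9} by direct elimination.
Consider where 6 can go in box 1.
(1,1) is out (row 1 already has a 6). (1,3) is out (row 1 already has a 6). (2,1) is out (column 1 already has a 6). (3,1) is out (row 3 already has a 6). The remaining empty cells in box 1 are similarly blocked.
So the only cell in box 1 that can hold 6 is (2,2).
Therefore (2,2) = 6.

6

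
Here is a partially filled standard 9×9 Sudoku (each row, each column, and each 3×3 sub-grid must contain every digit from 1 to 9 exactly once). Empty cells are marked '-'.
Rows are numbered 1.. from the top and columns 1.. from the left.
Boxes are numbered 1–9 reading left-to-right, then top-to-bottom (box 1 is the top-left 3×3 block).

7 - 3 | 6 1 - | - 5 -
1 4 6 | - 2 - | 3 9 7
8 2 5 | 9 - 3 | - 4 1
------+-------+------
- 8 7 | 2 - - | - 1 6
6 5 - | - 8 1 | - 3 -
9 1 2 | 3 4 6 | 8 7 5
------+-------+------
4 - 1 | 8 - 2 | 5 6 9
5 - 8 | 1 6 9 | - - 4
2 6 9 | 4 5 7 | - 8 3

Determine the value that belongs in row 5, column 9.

2

Row 5 already contains {1, 3, 5, 6, 8}.
Column 9 already contains {1, 3, 4, 5, 6, 7, 9}.
Its 3×3 block (box 6) already contains {1, 3, 5, 6, 7, 8}.
The only value from 1–9 not eliminated is 2, so row 5, column 9 = 2.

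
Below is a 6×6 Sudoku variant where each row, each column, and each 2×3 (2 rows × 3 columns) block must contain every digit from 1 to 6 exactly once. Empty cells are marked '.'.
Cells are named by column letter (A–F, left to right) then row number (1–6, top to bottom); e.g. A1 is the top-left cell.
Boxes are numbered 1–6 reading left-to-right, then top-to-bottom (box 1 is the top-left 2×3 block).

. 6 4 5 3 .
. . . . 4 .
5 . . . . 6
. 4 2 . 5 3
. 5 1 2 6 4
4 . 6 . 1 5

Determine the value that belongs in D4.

1

Row 4 already contains {2, 3, 4, 5}.
Column D already contains {2, 5}.
Its 2×3 block (box 4) already contains {3, 5, 6}.
The only value from 1–6 not eliminated is 1, so D4 = 1.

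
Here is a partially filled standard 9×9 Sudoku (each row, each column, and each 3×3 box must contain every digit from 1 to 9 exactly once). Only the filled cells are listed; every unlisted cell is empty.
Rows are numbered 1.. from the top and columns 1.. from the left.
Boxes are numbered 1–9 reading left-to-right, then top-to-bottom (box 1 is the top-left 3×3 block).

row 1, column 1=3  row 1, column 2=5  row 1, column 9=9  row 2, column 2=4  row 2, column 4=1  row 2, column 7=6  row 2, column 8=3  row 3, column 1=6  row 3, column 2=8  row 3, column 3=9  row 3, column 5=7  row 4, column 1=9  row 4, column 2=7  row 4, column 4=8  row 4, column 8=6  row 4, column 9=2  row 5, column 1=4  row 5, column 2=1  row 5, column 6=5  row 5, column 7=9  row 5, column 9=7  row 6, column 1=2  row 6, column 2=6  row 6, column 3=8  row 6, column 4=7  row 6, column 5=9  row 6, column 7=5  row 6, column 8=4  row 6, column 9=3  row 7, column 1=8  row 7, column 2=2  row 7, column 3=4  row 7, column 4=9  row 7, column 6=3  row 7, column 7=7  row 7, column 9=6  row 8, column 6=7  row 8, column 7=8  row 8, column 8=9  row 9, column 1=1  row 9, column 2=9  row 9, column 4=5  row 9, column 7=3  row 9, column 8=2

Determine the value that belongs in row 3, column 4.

3

Cell row 3, column 4 itself could take any of {2, 3, 4} by direct elimination.
Consider where 3 can go in box 2.
row 1, column 4 is out (row 1 already has a 3). row 1, column 5 is out (row 1 already has a 3). row 1, column 6 is out (row 1 already has a 3). row 2, column 5 is out (row 2 already has a 3). The remaining empty cells in box 2 are similarly blocked.
So the only cell in box 2 that can hold 3 is row 3, column 4.
Therefore row 3, column 4 = 3.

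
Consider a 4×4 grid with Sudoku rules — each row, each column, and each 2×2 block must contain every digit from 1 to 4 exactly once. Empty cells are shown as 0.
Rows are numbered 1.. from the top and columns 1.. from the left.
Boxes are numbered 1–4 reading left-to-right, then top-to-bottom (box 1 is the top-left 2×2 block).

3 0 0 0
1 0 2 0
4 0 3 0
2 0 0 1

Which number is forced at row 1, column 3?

Cell row 1, column 3 itself could take any of {1, 4} by direct elimination.
Consider where 1 can go in box 2.
row 1, column 4 is out (column 4 already has a 1).
row 2, column 4 is out (row 2 already has a 1).
So the only cell in box 2 that can hold 1 is row 1, column 3.
Therefore row 1, column 3 = 1.

1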